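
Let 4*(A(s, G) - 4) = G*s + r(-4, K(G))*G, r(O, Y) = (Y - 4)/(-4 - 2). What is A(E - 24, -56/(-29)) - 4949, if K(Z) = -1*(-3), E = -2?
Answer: -431300/87 ≈ -4957.5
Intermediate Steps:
K(Z) = 3
r(O, Y) = ⅔ - Y/6 (r(O, Y) = (-4 + Y)/(-6) = (-4 + Y)*(-⅙) = ⅔ - Y/6)
A(s, G) = 4 + G/24 + G*s/4 (A(s, G) = 4 + (G*s + (⅔ - ⅙*3)*G)/4 = 4 + (G*s + (⅔ - ½)*G)/4 = 4 + (G*s + G/6)/4 = 4 + (G/6 + G*s)/4 = 4 + (G/24 + G*s/4) = 4 + G/24 + G*s/4)
A(E - 24, -56/(-29)) - 4949 = (4 + (-56/(-29))/24 + (-56/(-29))*(-2 - 24)/4) - 4949 = (4 + (-56*(-1/29))/24 + (¼)*(-56*(-1/29))*(-26)) - 4949 = (4 + (1/24)*(56/29) + (¼)*(56/29)*(-26)) - 4949 = (4 + 7/87 - 364/29) - 4949 = -737/87 - 4949 = -431300/87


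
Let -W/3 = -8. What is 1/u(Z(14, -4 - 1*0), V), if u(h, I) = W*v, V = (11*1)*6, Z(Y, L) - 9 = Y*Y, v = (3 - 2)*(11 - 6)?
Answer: 1/120 ≈ 0.0083333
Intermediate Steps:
W = 24 (W = -3*(-8) = 24)
v = 5 (v = 1*5 = 5)
Z(Y, L) = 9 + Y² (Z(Y, L) = 9 + Y*Y = 9 + Y²)
V = 66 (V = 11*6 = 66)
u(h, I) = 120 (u(h, I) = 24*5 = 120)
1/u(Z(14, -4 - 1*0), V) = 1/120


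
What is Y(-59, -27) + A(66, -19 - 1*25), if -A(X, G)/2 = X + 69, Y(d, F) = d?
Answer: -329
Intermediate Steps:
A(X, G) = -138 - 2*X (A(X, G) = -2*(X + 69) = -2*(69 + X) = -138 - 2*X)
Y(-59, -27) + A(66, -19 - 1*25) = -59 + (-138 - 2*66) = -59 + (-138 - 132) = -59 - 270 = -329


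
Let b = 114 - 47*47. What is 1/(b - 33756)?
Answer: -1/35851 ≈ -2.7893e-5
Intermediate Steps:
b = -2095 (b = 114 - 2209 = -2095)
1/(b - 33756) = 1/(-2095 - 33756) = 1/(-35851) = -1/35851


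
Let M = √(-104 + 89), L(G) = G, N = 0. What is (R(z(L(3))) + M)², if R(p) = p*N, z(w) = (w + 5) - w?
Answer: -15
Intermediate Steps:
z(w) = 5 (z(w) = (5 + w) - w = 5)
M = I*√15 (M = √(-15) = I*√15 ≈ 3.873*I)
R(p) = 0 (R(p) = p*0 = 0)
(R(z(L(3))) + M)² = (0 + I*√15)² = (I*√15)² = -15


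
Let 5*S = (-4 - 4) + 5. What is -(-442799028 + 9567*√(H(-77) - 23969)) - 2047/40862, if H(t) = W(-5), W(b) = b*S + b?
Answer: 18093653880089/40862 - 9567*I*√23971 ≈ 4.428e+8 - 1.4812e+6*I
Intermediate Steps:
S = -⅗ (S = ((-4 - 4) + 5)/5 = (-8 + 5)/5 = (⅕)*(-3) = -⅗ ≈ -0.60000)
W(b) = 2*b/5 (W(b) = b*(-⅗) + b = -3*b/5 + b = 2*b/5)
H(t) = -2 (H(t) = (⅖)*(-5) = -2)
-(-442799028 + 9567*√(H(-77) - 23969)) - 2047/40862 = -(-442799028 + 9567*√(-2 - 23969)) - 2047/40862 = -(-442799028 + 9567*I*√23971) - 2047*1/40862 = -(-442799028 + 9567*I*√23971) - 2047/40862 = -9567*(-46284 + I*√23971) - 2047/40862 = (442799028 - 9567*I*√23971) - 2047/40862 = 18093653880089/40862 - 9567*I*√23971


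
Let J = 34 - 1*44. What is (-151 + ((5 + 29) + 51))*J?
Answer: 660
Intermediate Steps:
J = -10 (J = 34 - 44 = -10)
(-151 + ((5 + 29) + 51))*J = (-151 + ((5 + 29) + 51))*(-10) = (-151 + (34 + 51))*(-10) = (-151 + 85)*(-10) = -66*(-10) = 660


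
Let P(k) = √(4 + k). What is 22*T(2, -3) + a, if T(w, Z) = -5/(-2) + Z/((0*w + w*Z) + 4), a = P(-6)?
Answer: 88 + I*√2 ≈ 88.0 + 1.4142*I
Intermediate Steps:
a = I*√2 (a = √(4 - 6) = √(-2) = I*√2 ≈ 1.4142*I)
T(w, Z) = 5/2 + Z/(4 + Z*w) (T(w, Z) = -5*(-½) + Z/((0 + Z*w) + 4) = 5/2 + Z/(Z*w + 4) = 5/2 + Z/(4 + Z*w))
22*T(2, -3) + a = 22*((10 - 3 + (5/2)*(-3)*2)/(4 - 3*2)) + I*√2 = 22*((10 - 3 - 15)/(4 - 6)) + I*√2 = 22*(-8/(-2)) + I*√2 = 22*(-½*(-8)) + I*√2 = 22*4 + I*√2 = 88 + I*√2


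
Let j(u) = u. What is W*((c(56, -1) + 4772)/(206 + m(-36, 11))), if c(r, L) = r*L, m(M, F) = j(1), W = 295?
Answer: 154580/23 ≈ 6720.9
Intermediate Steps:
m(M, F) = 1
c(r, L) = L*r
W*((c(56, -1) + 4772)/(206 + m(-36, 11))) = 295*((-1*56 + 4772)/(206 + 1)) = 295*((-56 + 4772)/207) = 295*(4716*(1/207)) = 295*(524/23) = 154580/23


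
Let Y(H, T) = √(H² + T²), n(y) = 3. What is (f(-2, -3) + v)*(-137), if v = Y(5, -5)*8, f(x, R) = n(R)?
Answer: -411 - 5480*√2 ≈ -8160.9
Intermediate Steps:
f(x, R) = 3
v = 40*√2 (v = √(5² + (-5)²)*8 = √(25 + 25)*8 = √50*8 = (5*√2)*8 = 40*√2 ≈ 56.569)
(f(-2, -3) + v)*(-137) = (3 + 40*√2)*(-137) = -411 - 5480*√2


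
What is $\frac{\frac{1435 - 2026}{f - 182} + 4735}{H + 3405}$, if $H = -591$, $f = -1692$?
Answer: $\frac{8873981}{5273436} \approx 1.6828$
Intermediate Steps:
$\frac{\frac{1435 - 2026}{f - 182} + 4735}{H + 3405} = \frac{\frac{1435 - 2026}{-1692 - 182} + 4735}{-591 + 3405} = \frac{- \frac{591}{-1874} + 4735}{2814} = \left(\left(-591\right) \left(- \frac{1}{1874}\right) + 4735\right) \frac{1}{2814} = \left(\frac{591}{1874} + 4735\right) \frac{1}{2814} = \frac{8873981}{1874} \cdot \frac{1}{2814} = \frac{8873981}{5273436}$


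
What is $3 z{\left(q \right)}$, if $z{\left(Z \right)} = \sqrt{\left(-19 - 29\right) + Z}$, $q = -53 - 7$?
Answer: $18 i \sqrt{3} \approx 31.177 i$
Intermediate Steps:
$q = -60$ ($q = -53 - 7 = -60$)
$z{\left(Z \right)} = \sqrt{-48 + Z}$
$3 z{\left(q \right)} = 3 \sqrt{-48 - 60} = 3 \sqrt{-108} = 3 \cdot 6 i \sqrt{3} = 18 i \sqrt{3}$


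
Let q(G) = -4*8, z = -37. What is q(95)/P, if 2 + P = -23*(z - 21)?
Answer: -8/333 ≈ -0.024024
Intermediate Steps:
q(G) = -32
P = 1332 (P = -2 - 23*(-37 - 21) = -2 - 23*(-58) = -2 + 1334 = 1332)
q(95)/P = -32/1332 = -32*1/1332 = -8/333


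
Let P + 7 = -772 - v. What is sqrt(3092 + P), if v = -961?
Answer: sqrt(3274) ≈ 57.219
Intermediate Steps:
P = 182 (P = -7 + (-772 - 1*(-961)) = -7 + (-772 + 961) = -7 + 189 = 182)
sqrt(3092 + P) = sqrt(3092 + 182) = sqrt(3274)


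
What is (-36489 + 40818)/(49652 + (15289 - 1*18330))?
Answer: 481/5179 ≈ 0.092875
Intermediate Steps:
(-36489 + 40818)/(49652 + (15289 - 1*18330)) = 4329/(49652 + (15289 - 18330)) = 4329/(49652 - 3041) = 4329/46611 = 4329*(1/46611) = 481/5179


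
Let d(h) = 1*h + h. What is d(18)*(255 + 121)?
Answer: 13536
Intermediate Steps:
d(h) = 2*h (d(h) = h + h = 2*h)
d(18)*(255 + 121) = (2*18)*(255 + 121) = 36*376 = 13536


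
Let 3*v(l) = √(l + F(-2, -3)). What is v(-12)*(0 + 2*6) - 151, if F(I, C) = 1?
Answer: -151 + 4*I*√11 ≈ -151.0 + 13.266*I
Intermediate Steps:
v(l) = √(1 + l)/3 (v(l) = √(l + 1)/3 = √(1 + l)/3)
v(-12)*(0 + 2*6) - 151 = (√(1 - 12)/3)*(0 + 2*6) - 151 = (√(-11)/3)*(0 + 12) - 151 = ((I*√11)/3)*12 - 151 = (I*√11/3)*12 - 151 = 4*I*√11 - 151 = -151 + 4*I*√11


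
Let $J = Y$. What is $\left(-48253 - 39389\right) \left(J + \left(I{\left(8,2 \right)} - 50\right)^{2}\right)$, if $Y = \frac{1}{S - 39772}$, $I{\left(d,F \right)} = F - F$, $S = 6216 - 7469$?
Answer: $- \frac{2996260845786}{13675} \approx -2.1911 \cdot 10^{8}$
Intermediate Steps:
$S = -1253$
$I{\left(d,F \right)} = 0$
$Y = - \frac{1}{41025}$ ($Y = \frac{1}{-1253 - 39772} = \frac{1}{-41025} = - \frac{1}{41025} \approx -2.4375 \cdot 10^{-5}$)
$J = - \frac{1}{41025} \approx -2.4375 \cdot 10^{-5}$
$\left(-48253 - 39389\right) \left(J + \left(I{\left(8,2 \right)} - 50\right)^{2}\right) = \left(-48253 - 39389\right) \left(- \frac{1}{41025} + \left(0 - 50\right)^{2}\right) = - 87642 \left(- \frac{1}{41025} + \left(-50\right)^{2}\right) = - 87642 \left(- \frac{1}{41025} + 2500\right) = \left(-87642\right) \frac{102562499}{41025} = - \frac{2996260845786}{13675}$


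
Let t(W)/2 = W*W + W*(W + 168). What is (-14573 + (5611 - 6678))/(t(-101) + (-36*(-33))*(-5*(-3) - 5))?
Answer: -3910/4687 ≈ -0.83422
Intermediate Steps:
t(W) = 2*W² + 2*W*(168 + W) (t(W) = 2*(W*W + W*(W + 168)) = 2*(W² + W*(168 + W)) = 2*W² + 2*W*(168 + W))
(-14573 + (5611 - 6678))/(t(-101) + (-36*(-33))*(-5*(-3) - 5)) = (-14573 + (5611 - 6678))/(4*(-101)*(84 - 101) + (-36*(-33))*(-5*(-3) - 5)) = (-14573 - 1067)/(4*(-101)*(-17) + 1188*(15 - 5)) = -15640/(6868 + 1188*10) = -15640/(6868 + 11880) = -15640/18748 = -15640*1/18748 = -3910/4687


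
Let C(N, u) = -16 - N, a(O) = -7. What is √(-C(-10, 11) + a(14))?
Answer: I ≈ 1.0*I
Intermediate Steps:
√(-C(-10, 11) + a(14)) = √(-(-16 - 1*(-10)) - 7) = √(-(-16 + 10) - 7) = √(-1*(-6) - 7) = √(6 - 7) = √(-1) = I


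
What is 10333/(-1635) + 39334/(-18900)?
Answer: -8653493/1030050 ≈ -8.4010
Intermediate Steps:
10333/(-1635) + 39334/(-18900) = 10333*(-1/1635) + 39334*(-1/18900) = -10333/1635 - 19667/9450 = -8653493/1030050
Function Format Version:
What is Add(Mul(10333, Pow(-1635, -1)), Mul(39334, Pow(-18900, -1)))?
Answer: Rational(-8653493, 1030050) ≈ -8.4010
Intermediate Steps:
Add(Mul(10333, Pow(-1635, -1)), Mul(39334, Pow(-18900, -1))) = Add(Mul(10333, Rational(-1, 1635)), Mul(39334, Rational(-1, 18900))) = Add(Rational(-10333, 1635), Rational(-19667, 9450)) = Rational(-8653493, 1030050)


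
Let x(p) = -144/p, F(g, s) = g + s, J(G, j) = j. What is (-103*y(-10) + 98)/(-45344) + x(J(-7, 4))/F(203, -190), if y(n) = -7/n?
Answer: -1255939/453440 ≈ -2.7698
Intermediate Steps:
(-103*y(-10) + 98)/(-45344) + x(J(-7, 4))/F(203, -190) = (-(-721)/(-10) + 98)/(-45344) + (-144/4)/(203 - 190) = (-(-721)*(-1)/10 + 98)*(-1/45344) - 144*1/4/13 = (-103*7/10 + 98)*(-1/45344) - 36*1/13 = (-721/10 + 98)*(-1/45344) - 36/13 = (259/10)*(-1/45344) - 36/13 = -259/453440 - 36/13 = -1255939/453440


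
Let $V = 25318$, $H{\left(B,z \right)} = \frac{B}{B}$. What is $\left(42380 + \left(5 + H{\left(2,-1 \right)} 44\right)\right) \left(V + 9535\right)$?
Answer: $1478777937$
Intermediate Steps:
$H{\left(B,z \right)} = 1$
$\left(42380 + \left(5 + H{\left(2,-1 \right)} 44\right)\right) \left(V + 9535\right) = \left(42380 + \left(5 + 1 \cdot 44\right)\right) \left(25318 + 9535\right) = \left(42380 + \left(5 + 44\right)\right) 34853 = \left(42380 + 49\right) 34853 = 42429 \cdot 34853 = 1478777937$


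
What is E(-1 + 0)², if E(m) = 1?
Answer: 1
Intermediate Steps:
E(-1 + 0)² = 1² = 1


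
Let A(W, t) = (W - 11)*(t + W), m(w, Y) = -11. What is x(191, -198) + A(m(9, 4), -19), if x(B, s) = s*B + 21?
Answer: -37137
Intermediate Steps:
x(B, s) = 21 + B*s (x(B, s) = B*s + 21 = 21 + B*s)
A(W, t) = (-11 + W)*(W + t)
x(191, -198) + A(m(9, 4), -19) = (21 + 191*(-198)) + ((-11)² - 11*(-11) - 11*(-19) - 11*(-19)) = (21 - 37818) + (121 + 121 + 209 + 209) = -37797 + 660 = -37137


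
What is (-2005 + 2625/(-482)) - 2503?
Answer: -2175481/482 ≈ -4513.4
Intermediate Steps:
(-2005 + 2625/(-482)) - 2503 = (-2005 + 2625*(-1/482)) - 2503 = (-2005 - 2625/482) - 2503 = -969035/482 - 2503 = -2175481/482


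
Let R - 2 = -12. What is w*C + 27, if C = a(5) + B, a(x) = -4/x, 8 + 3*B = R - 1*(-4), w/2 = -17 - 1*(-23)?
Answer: -193/5 ≈ -38.600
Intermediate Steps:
R = -10 (R = 2 - 12 = -10)
w = 12 (w = 2*(-17 - 1*(-23)) = 2*(-17 + 23) = 2*6 = 12)
B = -14/3 (B = -8/3 + (-10 - 1*(-4))/3 = -8/3 + (-10 + 4)/3 = -8/3 + (⅓)*(-6) = -8/3 - 2 = -14/3 ≈ -4.6667)
C = -82/15 (C = -4/5 - 14/3 = -4*⅕ - 14/3 = -⅘ - 14/3 = -82/15 ≈ -5.4667)
w*C + 27 = 12*(-82/15) + 27 = -328/5 + 27 = -193/5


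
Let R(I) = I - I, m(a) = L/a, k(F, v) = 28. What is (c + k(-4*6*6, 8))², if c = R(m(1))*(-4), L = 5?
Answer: 784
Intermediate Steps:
m(a) = 5/a
R(I) = 0
c = 0 (c = 0*(-4) = 0)
(c + k(-4*6*6, 8))² = (0 + 28)² = 28² = 784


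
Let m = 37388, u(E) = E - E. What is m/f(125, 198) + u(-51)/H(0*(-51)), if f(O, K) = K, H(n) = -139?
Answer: 18694/99 ≈ 188.83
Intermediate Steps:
u(E) = 0
m/f(125, 198) + u(-51)/H(0*(-51)) = 37388/198 + 0/(-139) = 37388*(1/198) + 0*(-1/139) = 18694/99 + 0 = 18694/99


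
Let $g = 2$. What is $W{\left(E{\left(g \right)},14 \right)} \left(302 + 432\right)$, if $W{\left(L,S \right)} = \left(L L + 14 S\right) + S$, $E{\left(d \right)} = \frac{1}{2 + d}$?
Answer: $\frac{1233487}{8} \approx 1.5419 \cdot 10^{5}$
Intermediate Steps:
$W{\left(L,S \right)} = L^{2} + 15 S$ ($W{\left(L,S \right)} = \left(L^{2} + 14 S\right) + S = L^{2} + 15 S$)
$W{\left(E{\left(g \right)},14 \right)} \left(302 + 432\right) = \left(\left(\frac{1}{2 + 2}\right)^{2} + 15 \cdot 14\right) \left(302 + 432\right) = \left(\left(\frac{1}{4}\right)^{2} + 210\right) 734 = \left(\frac{1}{16} + 210\right) 734 = \frac{3361}{16} \cdot 734 = \frac{1233487}{8}$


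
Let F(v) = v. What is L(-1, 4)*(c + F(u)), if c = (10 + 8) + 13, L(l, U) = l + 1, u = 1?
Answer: 0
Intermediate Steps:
L(l, U) = 1 + l
c = 31 (c = 18 + 13 = 31)
L(-1, 4)*(c + F(u)) = (1 - 1)*(31 + 1) = 0*32 = 0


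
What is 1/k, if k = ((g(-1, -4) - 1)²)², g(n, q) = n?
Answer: 1/16 ≈ 0.062500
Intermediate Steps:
k = 16 (k = ((-1 - 1)²)² = ((-2)²)² = 4² = 16)
1/k = 1/16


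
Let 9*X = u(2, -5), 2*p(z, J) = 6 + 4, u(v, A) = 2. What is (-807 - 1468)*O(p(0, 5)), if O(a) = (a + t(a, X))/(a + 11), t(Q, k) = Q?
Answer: -11375/8 ≈ -1421.9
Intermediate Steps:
p(z, J) = 5 (p(z, J) = (6 + 4)/2 = (½)*10 = 5)
X = 2/9 (X = (⅑)*2 = 2/9 ≈ 0.22222)
O(a) = 2*a/(11 + a) (O(a) = (a + a)/(a + 11) = (2*a)/(11 + a) = 2*a/(11 + a))
(-807 - 1468)*O(p(0, 5)) = (-807 - 1468)*(2*5/(11 + 5)) = -4550*5/16 = -2275*5/8 = -11375/8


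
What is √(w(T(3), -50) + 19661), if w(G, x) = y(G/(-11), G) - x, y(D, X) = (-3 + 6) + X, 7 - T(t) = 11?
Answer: 3*√2190 ≈ 140.39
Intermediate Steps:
T(t) = -4 (T(t) = 7 - 1*11 = 7 - 11 = -4)
y(D, X) = 3 + X
w(G, x) = 3 + G - x (w(G, x) = (3 + G) - x = 3 + G - x)
√(w(T(3), -50) + 19661) = √((3 - 4 - 1*(-50)) + 19661) = √((3 - 4 + 50) + 19661) = √(49 + 19661) = √19710 = 3*√2190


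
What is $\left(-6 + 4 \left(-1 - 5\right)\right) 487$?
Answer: $-14610$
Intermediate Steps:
$\left(-6 + 4 \left(-1 - 5\right)\right) 487 = \left(-6 + 4 \left(-6\right)\right) 487 = \left(-6 - 24\right) 487 = \left(-30\right) 487 = -14610$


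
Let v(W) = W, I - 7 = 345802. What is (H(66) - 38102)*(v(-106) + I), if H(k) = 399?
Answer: -13034040209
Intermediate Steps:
I = 345809 (I = 7 + 345802 = 345809)
(H(66) - 38102)*(v(-106) + I) = (399 - 38102)*(-106 + 345809) = -37703*345703 = -13034040209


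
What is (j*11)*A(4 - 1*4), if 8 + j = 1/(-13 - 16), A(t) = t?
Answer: 0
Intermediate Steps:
j = -233/29 (j = -8 + 1/(-13 - 16) = -8 + 1/(-29) = -8 - 1/29 = -233/29 ≈ -8.0345)
(j*11)*A(4 - 1*4) = (-233/29*11)*(4 - 1*4) = -2563*(4 - 4)/29 = -2563/29*0 = 0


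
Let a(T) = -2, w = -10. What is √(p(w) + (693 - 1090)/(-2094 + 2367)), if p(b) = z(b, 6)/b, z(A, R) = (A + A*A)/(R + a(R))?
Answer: I*√1104285/546 ≈ 1.9246*I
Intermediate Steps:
z(A, R) = (A + A²)/(-2 + R) (z(A, R) = (A + A*A)/(R - 2) = (A + A²)/(-2 + R))
p(b) = ¼ + b/4 (p(b) = (b*(1 + b)/(-2 + 6))/b = (b*(1 + b)/4)/b = ¼ + b/4)
√(p(w) + (693 - 1090)/(-2094 + 2367)) = √((¼ + (¼)*(-10)) + (693 - 1090)/(-2094 + 2367)) = √((¼ - 5/2) - 397/273) = √(-9/4 - 397*1/273) = √(-9/4 - 397/273) = √(-4045/1092) = I*√1104285/546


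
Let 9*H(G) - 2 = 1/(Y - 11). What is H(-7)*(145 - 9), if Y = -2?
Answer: 3400/117 ≈ 29.060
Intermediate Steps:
H(G) = 25/117 (H(G) = 2/9 + 1/(9*(-2 - 11)) = 2/9 + (1/9)/(-13) = 2/9 + (1/9)*(-1/13) = 2/9 - 1/117 = 25/117)
H(-7)*(145 - 9) = 25*(145 - 9)/117 = (25/117)*136 = 3400/117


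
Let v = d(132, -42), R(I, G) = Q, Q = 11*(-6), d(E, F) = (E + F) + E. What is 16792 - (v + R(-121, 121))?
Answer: 16636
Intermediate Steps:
d(E, F) = F + 2*E
Q = -66
R(I, G) = -66
v = 222 (v = -42 + 2*132 = -42 + 264 = 222)
16792 - (v + R(-121, 121)) = 16792 - (222 - 66) = 16792 - 1*156 = 16792 - 156 = 16636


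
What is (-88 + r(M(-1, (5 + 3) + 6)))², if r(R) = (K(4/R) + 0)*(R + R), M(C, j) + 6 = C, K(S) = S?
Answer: 6400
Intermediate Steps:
M(C, j) = -6 + C
r(R) = 8 (r(R) = (4/R + 0)*(R + R) = (4/R)*(2*R) = 8)
(-88 + r(M(-1, (5 + 3) + 6)))² = (-88 + 8)² = (-80)² = 6400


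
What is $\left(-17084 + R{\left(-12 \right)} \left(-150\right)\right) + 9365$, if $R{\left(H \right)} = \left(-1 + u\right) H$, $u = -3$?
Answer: $-14919$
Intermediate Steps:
$R{\left(H \right)} = - 4 H$ ($R{\left(H \right)} = \left(-1 - 3\right) H = - 4 H$)
$\left(-17084 + R{\left(-12 \right)} \left(-150\right)\right) + 9365 = \left(-17084 + \left(-4\right) \left(-12\right) \left(-150\right)\right) + 9365 = \left(-17084 + 48 \left(-150\right)\right) + 9365 = \left(-17084 - 7200\right) + 9365 = -24284 + 9365 = -14919$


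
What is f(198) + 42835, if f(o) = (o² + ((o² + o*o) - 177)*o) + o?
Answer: 15571975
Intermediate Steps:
f(o) = o + o² + o*(-177 + 2*o²) (f(o) = (o² + ((o² + o²) - 177)*o) + o = (o² + (2*o² - 177)*o) + o = (o² + (-177 + 2*o²)*o) + o = (o² + o*(-177 + 2*o²)) + o = o + o² + o*(-177 + 2*o²))
f(198) + 42835 = 198*(-176 + 198 + 2*198²) + 42835 = 198*(-176 + 198 + 2*39204) + 42835 = 198*(-176 + 198 + 78408) + 42835 = 198*78430 + 42835 = 15529140 + 42835 = 15571975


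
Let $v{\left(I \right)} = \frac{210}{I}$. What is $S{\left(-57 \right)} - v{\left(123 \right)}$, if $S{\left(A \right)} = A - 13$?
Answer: $- \frac{2940}{41} \approx -71.707$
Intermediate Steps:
$S{\left(A \right)} = -13 + A$ ($S{\left(A \right)} = A - 13 = -13 + A$)
$S{\left(-57 \right)} - v{\left(123 \right)} = \left(-13 - 57\right) - \frac{210}{123} = -70 - 210 \cdot \frac{1}{123} = -70 - \frac{70}{41} = - \frac{2940}{41}$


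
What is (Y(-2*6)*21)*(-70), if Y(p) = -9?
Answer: 13230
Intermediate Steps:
(Y(-2*6)*21)*(-70) = -9*21*(-70) = -189*(-70) = 13230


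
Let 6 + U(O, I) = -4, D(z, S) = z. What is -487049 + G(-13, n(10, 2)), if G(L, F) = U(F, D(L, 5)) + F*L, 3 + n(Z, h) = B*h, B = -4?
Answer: -486916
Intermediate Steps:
U(O, I) = -10 (U(O, I) = -6 - 4 = -10)
n(Z, h) = -3 - 4*h
G(L, F) = -10 + F*L
-487049 + G(-13, n(10, 2)) = -487049 + (-10 + (-3 - 4*2)*(-13)) = -487049 + (-10 + (-3 - 8)*(-13)) = -487049 + (-10 - 11*(-13)) = -487049 + (-10 + 143) = -487049 + 133 = -486916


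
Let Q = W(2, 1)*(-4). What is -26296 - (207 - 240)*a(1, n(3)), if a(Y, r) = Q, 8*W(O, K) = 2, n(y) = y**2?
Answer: -26329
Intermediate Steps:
W(O, K) = 1/4 (W(O, K) = (1/8)*2 = 1/4)
Q = -1 (Q = (1/4)*(-4) = -1)
a(Y, r) = -1
-26296 - (207 - 240)*a(1, n(3)) = -26296 - (207 - 240)*(-1) = -26296 - (-33)*(-1) = -26296 - 1*33 = -26296 - 33 = -26329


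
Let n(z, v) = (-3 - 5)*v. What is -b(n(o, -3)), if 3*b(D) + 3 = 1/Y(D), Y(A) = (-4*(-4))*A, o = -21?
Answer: 1151/1152 ≈ 0.99913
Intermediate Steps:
Y(A) = 16*A
n(z, v) = -8*v
b(D) = -1 + 1/(48*D) (b(D) = -1 + 1/(3*((16*D))) = -1 + (1/(16*D))/3 = -1 + 1/(48*D))
-b(n(o, -3)) = -(1/48 - (-8)*(-3))/((-8*(-3))) = -(1/48 - 1*24)/24 = -(1/48 - 24)/24 = -(-1151)/(24*48) = -1*(-1151/1152) = 1151/1152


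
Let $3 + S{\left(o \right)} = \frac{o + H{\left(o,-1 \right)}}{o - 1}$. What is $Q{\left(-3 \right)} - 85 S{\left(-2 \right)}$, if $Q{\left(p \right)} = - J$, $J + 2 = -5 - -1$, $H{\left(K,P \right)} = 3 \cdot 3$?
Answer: $\frac{1378}{3} \approx 459.33$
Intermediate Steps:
$H{\left(K,P \right)} = 9$
$J = -6$ ($J = -2 - 4 = -6$)
$S{\left(o \right)} = -3 + \frac{9 + o}{-1 + o}$ ($S{\left(o \right)} = -3 + \frac{o + 9}{o - 1} = -3 + \frac{9 + o}{-1 + o}$)
$Q{\left(p \right)} = 6$ ($Q{\left(p \right)} = \left(-1\right) \left(-6\right) = 6$)
$Q{\left(-3 \right)} - 85 S{\left(-2 \right)} = 6 - 85 \frac{2 \left(6 - -2\right)}{-1 - 2} = 6 - 85 \frac{2 \left(6 + 2\right)}{-3} = 6 - 85 \cdot 2 \left(- \frac{1}{3}\right) 8 = 6 - - \frac{1360}{3} = 6 + \frac{1360}{3} = \frac{1378}{3}$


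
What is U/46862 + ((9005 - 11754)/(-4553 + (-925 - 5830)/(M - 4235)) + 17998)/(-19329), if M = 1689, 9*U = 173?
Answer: -29301674899362631/31481423290273302 ≈ -0.93076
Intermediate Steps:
U = 173/9 (U = (⅑)*173 = 173/9 ≈ 19.222)
U/46862 + ((9005 - 11754)/(-4553 + (-925 - 5830)/(M - 4235)) + 17998)/(-19329) = (173/9)/46862 + ((9005 - 11754)/(-4553 + (-925 - 5830)/(1689 - 4235)) + 17998)/(-19329) = (173/9)*(1/46862) + (-2749/(-4553 - 6755/(-2546)) + 17998)*(-1/19329) = 173/421758 + (-2749/(-4553 - 6755*(-1/2546)) + 17998)*(-1/19329) = 173/421758 + (-2749/(-4553 + 6755/2546) + 17998)*(-1/19329) = 173/421758 + (-2749/(-11585183/2546) + 17998)*(-1/19329) = 173/421758 + (-2749*(-2546/11585183) + 17998)*(-1/19329) = 173/421758 + (6998954/11585183 + 17998)*(-1/19329) = 173/421758 + (208517122588/11585183)*(-1/19329) = 173/421758 - 208517122588/223930002207 = -29301674899362631/31481423290273302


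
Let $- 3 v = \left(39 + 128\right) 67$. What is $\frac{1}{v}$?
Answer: $- \frac{3}{11189} \approx -0.00026812$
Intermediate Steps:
$v = - \frac{11189}{3}$ ($v = - \frac{\left(39 + 128\right) 67}{3} = - \frac{167 \cdot 67}{3} = \left(- \frac{1}{3}\right) 11189 = - \frac{11189}{3} \approx -3729.7$)
$\frac{1}{v} = \frac{1}{- \frac{11189}{3}} = - \frac{3}{11189}$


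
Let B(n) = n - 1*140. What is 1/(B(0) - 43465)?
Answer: -1/43605 ≈ -2.2933e-5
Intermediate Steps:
B(n) = -140 + n (B(n) = n - 140 = -140 + n)
1/(B(0) - 43465) = 1/((-140 + 0) - 43465) = 1/(-140 - 43465) = 1/(-43605) = -1/43605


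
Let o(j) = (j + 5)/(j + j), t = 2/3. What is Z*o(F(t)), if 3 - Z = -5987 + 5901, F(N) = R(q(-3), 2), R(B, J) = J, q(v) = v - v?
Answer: 623/4 ≈ 155.75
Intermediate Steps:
t = 2/3 (t = 2*(1/3) = 2/3 ≈ 0.66667)
q(v) = 0
F(N) = 2
o(j) = (5 + j)/(2*j) (o(j) = (5 + j)/((2*j)) = (5 + j)*(1/(2*j)) = (5 + j)/(2*j))
Z = 89 (Z = 3 - (-5987 + 5901) = 3 - 1*(-86) = 3 + 86 = 89)
Z*o(F(t)) = 89*((1/2)*(5 + 2)/2) = 89*((1/2)*(1/2)*7) = 89*(7/4) = 623/4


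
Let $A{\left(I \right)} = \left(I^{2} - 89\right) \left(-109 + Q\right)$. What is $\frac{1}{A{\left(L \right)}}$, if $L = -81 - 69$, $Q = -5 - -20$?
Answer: $- \frac{1}{2106634} \approx -4.7469 \cdot 10^{-7}$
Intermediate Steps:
$Q = 15$ ($Q = -5 + 20 = 15$)
$L = -150$ ($L = -81 - 69 = -150$)
$A{\left(I \right)} = 8366 - 94 I^{2}$ ($A{\left(I \right)} = \left(I^{2} - 89\right) \left(-109 + 15\right) = \left(-89 + I^{2}\right) \left(-94\right) = 8366 - 94 I^{2}$)
$\frac{1}{A{\left(L \right)}} = \frac{1}{8366 - 94 \left(-150\right)^{2}} = \frac{1}{8366 - 2115000} = \frac{1}{-2106634} = - \frac{1}{2106634}$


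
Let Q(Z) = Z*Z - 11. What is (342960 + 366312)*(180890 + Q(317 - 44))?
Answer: 181153742976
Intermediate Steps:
Q(Z) = -11 + Z² (Q(Z) = Z² - 11 = -11 + Z²)
(342960 + 366312)*(180890 + Q(317 - 44)) = (342960 + 366312)*(180890 + (-11 + (317 - 44)²)) = 709272*(180890 + (-11 + 273²)) = 709272*(180890 + (-11 + 74529)) = 709272*(180890 + 74518) = 709272*255408 = 181153742976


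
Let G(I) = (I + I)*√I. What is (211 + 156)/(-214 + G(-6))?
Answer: -39269/23330 + 1101*I*√6/11665 ≈ -1.6832 + 0.23119*I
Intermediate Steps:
G(I) = 2*I^(3/2) (G(I) = (2*I)*√I = 2*I^(3/2))
(211 + 156)/(-214 + G(-6)) = (211 + 156)/(-214 + 2*(-6)^(3/2)) = 367/(-214 + 2*(-6*I*√6)) = 367/(-214 - 12*I*√6)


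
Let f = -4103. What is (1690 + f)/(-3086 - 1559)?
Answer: 2413/4645 ≈ 0.51948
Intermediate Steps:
(1690 + f)/(-3086 - 1559) = (1690 - 4103)/(-3086 - 1559) = -2413/(-4645) = -2413*(-1/4645) = 2413/4645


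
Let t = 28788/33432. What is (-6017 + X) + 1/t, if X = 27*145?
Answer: -5039912/2399 ≈ -2100.8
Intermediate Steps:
t = 2399/2786 (t = 28788*(1/33432) = 2399/2786 ≈ 0.86109)
X = 3915
(-6017 + X) + 1/t = (-6017 + 3915) + 1/(2399/2786) = -2102 + 2786/2399 = -5039912/2399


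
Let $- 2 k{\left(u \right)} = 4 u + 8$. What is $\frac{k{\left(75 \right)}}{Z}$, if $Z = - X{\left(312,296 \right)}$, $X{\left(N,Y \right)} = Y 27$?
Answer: $\frac{77}{3996} \approx 0.019269$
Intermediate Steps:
$X{\left(N,Y \right)} = 27 Y$
$k{\left(u \right)} = -4 - 2 u$ ($k{\left(u \right)} = - \frac{4 u + 8}{2} = - \frac{8 + 4 u}{2} = -4 - 2 u$)
$Z = -7992$ ($Z = - 27 \cdot 296 = \left(-1\right) 7992 = -7992$)
$\frac{k{\left(75 \right)}}{Z} = \frac{-4 - 150}{-7992} = \left(-4 - 150\right) \left(- \frac{1}{7992}\right) = \left(-154\right) \left(- \frac{1}{7992}\right) = \frac{77}{3996}$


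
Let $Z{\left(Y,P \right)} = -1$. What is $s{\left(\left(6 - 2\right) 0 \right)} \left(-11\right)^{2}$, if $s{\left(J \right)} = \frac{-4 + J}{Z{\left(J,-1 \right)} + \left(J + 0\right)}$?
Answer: $484$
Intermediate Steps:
$s{\left(J \right)} = \frac{-4 + J}{-1 + J}$ ($s{\left(J \right)} = \frac{-4 + J}{-1 + \left(J + 0\right)} = \frac{-4 + J}{-1 + J}$)
$s{\left(\left(6 - 2\right) 0 \right)} \left(-11\right)^{2} = \frac{-4 + \left(6 - 2\right) 0}{-1 + \left(6 - 2\right) 0} \left(-11\right)^{2} = \frac{-4 + 4 \cdot 0}{-1 + 4 \cdot 0} \cdot 121 = \frac{-4 + 0}{-1 + 0} \cdot 121 = \frac{1}{-1} \left(-4\right) 121 = \left(-1\right) \left(-4\right) 121 = 4 \cdot 121 = 484$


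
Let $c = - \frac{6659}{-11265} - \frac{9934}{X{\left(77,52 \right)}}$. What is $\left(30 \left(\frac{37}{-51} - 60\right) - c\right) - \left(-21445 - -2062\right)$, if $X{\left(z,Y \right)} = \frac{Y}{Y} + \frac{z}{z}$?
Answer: $\frac{4314156497}{191505} \approx 22528.0$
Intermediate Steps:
$X{\left(z,Y \right)} = 2$ ($X{\left(z,Y \right)} = 1 + 1 = 2$)
$c = - \frac{55946596}{11265}$ ($c = - \frac{6659}{-11265} - \frac{9934}{2} = \left(-6659\right) \left(- \frac{1}{11265}\right) - 4967 = \frac{6659}{11265} - 4967 = - \frac{55946596}{11265} \approx -4966.4$)
$\left(30 \left(\frac{37}{-51} - 60\right) - c\right) - \left(-21445 - -2062\right) = \left(30 \left(\frac{37}{-51} - 60\right) - - \frac{55946596}{11265}\right) - \left(-21445 - -2062\right) = \left(30 \left(37 \left(- \frac{1}{51}\right) - 60\right) + \frac{55946596}{11265}\right) - \left(-21445 + 2062\right) = \left(30 \left(- \frac{37}{51} - 60\right) + \frac{55946596}{11265}\right) - -19383 = \left(30 \left(- \frac{3097}{51}\right) + \frac{55946596}{11265}\right) + 19383 = \left(- \frac{30970}{17} + \frac{55946596}{11265}\right) + 19383 = \frac{602215082}{191505} + 19383 = \frac{4314156497}{191505}$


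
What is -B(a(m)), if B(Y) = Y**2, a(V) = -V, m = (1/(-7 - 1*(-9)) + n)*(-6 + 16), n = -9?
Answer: -7225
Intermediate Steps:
m = -85 (m = (1/(-7 - 1*(-9)) - 9)*(-6 + 16) = (1/(-7 + 9) - 9)*10 = (1/2 - 9)*10 = -17/2*10 = -85)
-B(a(m)) = -(-1*(-85))**2 = -1*85**2 = -1*7225 = -7225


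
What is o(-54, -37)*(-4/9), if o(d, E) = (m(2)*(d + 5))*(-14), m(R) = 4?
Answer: -10976/9 ≈ -1219.6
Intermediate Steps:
o(d, E) = -280 - 56*d (o(d, E) = (4*(d + 5))*(-14) = (4*(5 + d))*(-14) = (20 + 4*d)*(-14) = -280 - 56*d)
o(-54, -37)*(-4/9) = (-280 - 56*(-54))*(-4/9) = (-280 + 3024)*(-4*⅑) = 2744*(-4/9) = -10976/9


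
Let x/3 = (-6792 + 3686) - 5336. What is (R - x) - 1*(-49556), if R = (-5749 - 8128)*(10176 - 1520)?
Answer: -120044430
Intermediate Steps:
x = -25326 (x = 3*((-6792 + 3686) - 5336) = 3*(-3106 - 5336) = 3*(-8442) = -25326)
R = -120119312 (R = -13877*8656 = -120119312)
(R - x) - 1*(-49556) = (-120119312 - 1*(-25326)) - 1*(-49556) = (-120119312 + 25326) + 49556 = -120093986 + 49556 = -120044430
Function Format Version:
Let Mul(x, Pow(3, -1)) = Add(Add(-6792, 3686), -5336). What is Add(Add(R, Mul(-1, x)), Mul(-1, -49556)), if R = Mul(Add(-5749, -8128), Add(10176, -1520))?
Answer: -120044430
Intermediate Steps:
x = -25326 (x = Mul(3, Add(Add(-6792, 3686), -5336)) = Mul(3, Add(-3106, -5336)) = Mul(3, -8442) = -25326)
R = -120119312 (R = Mul(-13877, 8656) = -120119312)
Add(Add(R, Mul(-1, x)), Mul(-1, -49556)) = Add(Add(-120119312, Mul(-1, -25326)), Mul(-1, -49556)) = Add(Add(-120119312, 25326), 49556) = Add(-120093986, 49556) = -120044430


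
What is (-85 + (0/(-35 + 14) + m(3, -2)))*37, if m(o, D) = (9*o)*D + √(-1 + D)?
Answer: -5143 + 37*I*√3 ≈ -5143.0 + 64.086*I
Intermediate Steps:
m(o, D) = √(-1 + D) + 9*D*o (m(o, D) = 9*D*o + √(-1 + D) = √(-1 + D) + 9*D*o)
(-85 + (0/(-35 + 14) + m(3, -2)))*37 = (-85 + (0/(-35 + 14) + (√(-1 - 2) + 9*(-2)*3)))*37 = (-85 + (0/(-21) + (√(-3) - 54)))*37 = (-85 + (0*(-1/21) + (I*√3 - 54)))*37 = (-85 + (0 + (-54 + I*√3)))*37 = (-85 + (-54 + I*√3))*37 = (-139 + I*√3)*37 = -5143 + 37*I*√3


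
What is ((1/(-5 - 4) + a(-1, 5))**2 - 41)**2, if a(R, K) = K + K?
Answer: 21160000/6561 ≈ 3225.1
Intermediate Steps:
a(R, K) = 2*K
((1/(-5 - 4) + a(-1, 5))**2 - 41)**2 = ((1/(-5 - 4) + 2*5)**2 - 41)**2 = ((1/(-9) + 10)**2 - 41)**2 = ((-1/9 + 10)**2 - 41)**2 = ((89/9)**2 - 41)**2 = (7921/81 - 41)**2 = (4600/81)**2 = 21160000/6561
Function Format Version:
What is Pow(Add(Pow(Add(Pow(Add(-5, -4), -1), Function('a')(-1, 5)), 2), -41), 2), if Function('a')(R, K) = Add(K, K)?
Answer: Rational(21160000, 6561) ≈ 3225.1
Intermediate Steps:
Function('a')(R, K) = Mul(2, K)
Pow(Add(Pow(Add(Pow(Add(-5, -4), -1), Function('a')(-1, 5)), 2), -41), 2) = Pow(Add(Pow(Add(Pow(Add(-5, -4), -1), Mul(2, 5)), 2), -41), 2) = Pow(Add(Pow(Add(Pow(-9, -1), 10), 2), -41), 2) = Pow(Add(Pow(Add(Rational(-1, 9), 10), 2), -41), 2) = Pow(Add(Pow(Rational(89, 9), 2), -41), 2) = Pow(Add(Rational(7921, 81), -41), 2) = Pow(Rational(4600, 81), 2) = Rational(21160000, 6561)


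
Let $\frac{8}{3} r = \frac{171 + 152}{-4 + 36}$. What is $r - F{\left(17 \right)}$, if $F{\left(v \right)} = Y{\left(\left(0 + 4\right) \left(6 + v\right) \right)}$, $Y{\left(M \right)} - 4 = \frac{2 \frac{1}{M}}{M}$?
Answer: $- \frac{29127}{135424} \approx -0.21508$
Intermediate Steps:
$r = \frac{969}{256}$ ($r = \frac{3 \frac{171 + 152}{-4 + 36}}{8} = \frac{3 \cdot \frac{323}{32}}{8} = \frac{3 \cdot 323 \cdot \frac{1}{32}}{8} = \frac{3}{8} \cdot \frac{323}{32} = \frac{969}{256} \approx 3.7852$)
$Y{\left(M \right)} = 4 + \frac{2}{M^{2}}$ ($Y{\left(M \right)} = 4 + \frac{2 \frac{1}{M}}{M} = 4 + \frac{2}{M^{2}}$)
$F{\left(v \right)} = 4 + \frac{2}{\left(24 + 4 v\right)^{2}}$ ($F{\left(v \right)} = 4 + \frac{2}{\left(0 + 4\right)^{2} \left(6 + v\right)^{2}} = 4 + \frac{2}{16 \left(6 + v\right)^{2}} = 4 + \frac{2}{\left(24 + 4 v\right)^{2}}$)
$r - F{\left(17 \right)} = \frac{969}{256} - \left(4 + \frac{1}{8 \left(6 + 17\right)^{2}}\right) = \frac{969}{256} - \left(4 + \frac{1}{8 \cdot 529}\right) = \frac{969}{256} - \left(4 + \frac{1}{8} \cdot \frac{1}{529}\right) = \frac{969}{256} - \left(4 + \frac{1}{4232}\right) = \frac{969}{256} - \frac{16929}{4232} = - \frac{29127}{135424}$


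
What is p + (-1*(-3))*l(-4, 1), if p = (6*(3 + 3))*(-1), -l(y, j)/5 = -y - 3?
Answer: -51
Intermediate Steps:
l(y, j) = 15 + 5*y (l(y, j) = -5*(-y - 3) = -5*(-3 - y) = 15 + 5*y)
p = -36 (p = (6*6)*(-1) = 36*(-1) = -36)
p + (-1*(-3))*l(-4, 1) = -36 + (-1*(-3))*(15 + 5*(-4)) = -36 + 3*(15 - 20) = -36 + 3*(-5) = -36 - 15 = -51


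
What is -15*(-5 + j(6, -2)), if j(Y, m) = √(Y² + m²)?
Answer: 75 - 30*√10 ≈ -19.868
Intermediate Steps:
-15*(-5 + j(6, -2)) = -15*(-5 + √(6² + (-2)²)) = -15*(-5 + √(36 + 4)) = -15*(-5 + √40) = -15*(-5 + 2*√10) = 75 - 30*√10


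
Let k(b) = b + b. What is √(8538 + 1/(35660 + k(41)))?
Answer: √10907214471174/35742 ≈ 92.401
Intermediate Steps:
k(b) = 2*b
√(8538 + 1/(35660 + k(41))) = √(8538 + 1/(35660 + 2*41)) = √(8538 + 1/(35660 + 82)) = √(8538 + 1/35742) = √(305165197/35742) = √10907214471174/35742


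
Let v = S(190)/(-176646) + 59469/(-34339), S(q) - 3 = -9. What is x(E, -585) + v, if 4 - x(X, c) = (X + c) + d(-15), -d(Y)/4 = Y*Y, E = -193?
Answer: 1698708314828/1010974499 ≈ 1680.3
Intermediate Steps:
S(q) = -6 (S(q) = 3 - 9 = -6)
d(Y) = -4*Y² (d(Y) = -4*Y*Y = -4*Y²)
v = -1750792490/1010974499 (v = -6/(-176646) + 59469/(-34339) = -6*(-1/176646) + 59469*(-1/34339) = 1/29441 - 59469/34339 = -1750792490/1010974499 ≈ -1.7318)
x(X, c) = 904 - X - c (x(X, c) = 4 - ((X + c) - 4*(-15)²) = 4 - ((X + c) - 4*225) = 4 - ((X + c) - 900) = 4 - (-900 + X + c) = 4 + (900 - X - c) = 904 - X - c)
x(E, -585) + v = (904 - 1*(-193) - 1*(-585)) - 1750792490/1010974499 = (904 + 193 + 585) - 1750792490/1010974499 = 1682 - 1750792490/1010974499 = 1698708314828/1010974499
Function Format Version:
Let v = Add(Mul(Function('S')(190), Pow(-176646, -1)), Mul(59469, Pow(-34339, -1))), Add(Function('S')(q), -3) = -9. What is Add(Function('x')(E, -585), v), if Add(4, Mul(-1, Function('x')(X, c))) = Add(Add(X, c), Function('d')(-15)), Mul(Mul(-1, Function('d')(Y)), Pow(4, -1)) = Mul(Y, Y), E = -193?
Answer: Rational(1698708314828, 1010974499) ≈ 1680.3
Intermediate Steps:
Function('S')(q) = -6 (Function('S')(q) = Add(3, -9) = -6)
Function('d')(Y) = Mul(-4, Pow(Y, 2)) (Function('d')(Y) = Mul(-4, Mul(Y, Y)) = Mul(-4, Pow(Y, 2)))
v = Rational(-1750792490, 1010974499) (v = Add(Mul(-6, Pow(-176646, -1)), Mul(59469, Pow(-34339, -1))) = Add(Mul(-6, Rational(-1, 176646)), Mul(59469, Rational(-1, 34339))) = Add(Rational(1, 29441), Rational(-59469, 34339)) = Rational(-1750792490, 1010974499) ≈ -1.7318)
Function('x')(X, c) = Add(904, Mul(-1, X), Mul(-1, c)) (Function('x')(X, c) = Add(4, Mul(-1, Add(Add(X, c), Mul(-4, Pow(-15, 2))))) = Add(4, Mul(-1, Add(Add(X, c), Mul(-4, 225)))) = Add(4, Mul(-1, Add(Add(X, c), -900))) = Add(4, Mul(-1, Add(-900, X, c))) = Add(4, Add(900, Mul(-1, X), Mul(-1, c))) = Add(904, Mul(-1, X), Mul(-1, c)))
Add(Function('x')(E, -585), v) = Add(Add(904, Mul(-1, -193), Mul(-1, -585)), Rational(-1750792490, 1010974499)) = Add(Add(904, 193, 585), Rational(-1750792490, 1010974499)) = Add(1682, Rational(-1750792490, 1010974499)) = Rational(1698708314828, 1010974499)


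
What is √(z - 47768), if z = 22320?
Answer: 2*I*√6362 ≈ 159.52*I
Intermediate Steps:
√(z - 47768) = √(22320 - 47768) = √(-25448) = 2*I*√6362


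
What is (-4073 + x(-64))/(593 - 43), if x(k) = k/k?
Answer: -2036/275 ≈ -7.4036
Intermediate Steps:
x(k) = 1
(-4073 + x(-64))/(593 - 43) = (-4073 + 1)/(593 - 43) = -4072/550 = -4072*1/550 = -2036/275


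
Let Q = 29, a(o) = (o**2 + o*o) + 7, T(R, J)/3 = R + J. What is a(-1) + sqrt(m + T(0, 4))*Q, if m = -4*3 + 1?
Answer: 38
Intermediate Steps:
T(R, J) = 3*J + 3*R (T(R, J) = 3*(R + J) = 3*(J + R) = 3*J + 3*R)
a(o) = 7 + 2*o**2 (a(o) = (o**2 + o**2) + 7 = 2*o**2 + 7 = 7 + 2*o**2)
m = -11 (m = -12 + 1 = -11)
a(-1) + sqrt(m + T(0, 4))*Q = (7 + 2*(-1)**2) + sqrt(-11 + (3*4 + 3*0))*29 = (7 + 2*1) + sqrt(-11 + (12 + 0))*29 = (7 + 2) + sqrt(-11 + 12)*29 = 9 + sqrt(1)*29 = 9 + 1*29 = 9 + 29 = 38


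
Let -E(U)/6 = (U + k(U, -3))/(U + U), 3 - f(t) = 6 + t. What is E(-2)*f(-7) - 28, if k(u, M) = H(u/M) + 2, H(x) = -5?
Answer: -58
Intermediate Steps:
f(t) = -3 - t (f(t) = 3 - (6 + t) = 3 + (-6 - t) = -3 - t)
k(u, M) = -3 (k(u, M) = -5 + 2 = -3)
E(U) = -3*(-3 + U)/U (E(U) = -6*(U - 3)/(U + U) = -6*(-3 + U)/(2*U) = -6*(-3 + U)*1/(2*U) = -3*(-3 + U)/U)
E(-2)*f(-7) - 28 = (-3 + 9/(-2))*(-3 - 1*(-7)) - 28 = (-3 + 9*(-1/2))*(-3 + 7) - 28 = (-3 - 9/2)*4 - 28 = -15/2*4 - 28 = -30 - 28 = -58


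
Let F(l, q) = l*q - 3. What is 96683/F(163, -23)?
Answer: -96683/3752 ≈ -25.768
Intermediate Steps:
F(l, q) = -3 + l*q
96683/F(163, -23) = 96683/(-3 + 163*(-23)) = 96683/(-3 - 3749) = 96683/(-3752) = 96683*(-1/3752) = -96683/3752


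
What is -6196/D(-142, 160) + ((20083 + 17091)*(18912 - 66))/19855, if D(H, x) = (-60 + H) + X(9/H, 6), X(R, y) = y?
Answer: 34359234391/972895 ≈ 35317.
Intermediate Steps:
D(H, x) = -54 + H (D(H, x) = (-60 + H) + 6 = -54 + H)
-6196/D(-142, 160) + ((20083 + 17091)*(18912 - 66))/19855 = -6196/(-54 - 142) + ((20083 + 17091)*(18912 - 66))/19855 = -6196/(-196) + (37174*18846)*(1/19855) = -6196*(-1/196) + 700581204*(1/19855) = 1549/49 + 700581204/19855 = 34359234391/972895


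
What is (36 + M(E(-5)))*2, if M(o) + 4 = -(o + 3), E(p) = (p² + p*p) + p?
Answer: -32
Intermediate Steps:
E(p) = p + 2*p² (E(p) = (p² + p²) + p = 2*p² + p = p + 2*p²)
M(o) = -7 - o (M(o) = -4 - (o + 3) = -4 - (3 + o) = -4 + (-3 - o) = -7 - o)
(36 + M(E(-5)))*2 = (36 + (-7 - (-5)*(1 + 2*(-5))))*2 = (36 + (-7 - (-5)*(1 - 10)))*2 = (36 + (-7 - (-5)*(-9)))*2 = (36 + (-7 - 1*45))*2 = (36 + (-7 - 45))*2 = (36 - 52)*2 = -16*2 = -32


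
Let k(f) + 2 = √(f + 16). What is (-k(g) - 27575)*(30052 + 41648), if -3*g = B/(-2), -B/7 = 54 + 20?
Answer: -1976984100 - 23900*I*√633 ≈ -1.977e+9 - 6.0131e+5*I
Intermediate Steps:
B = -518 (B = -7*(54 + 20) = -7*74 = -518)
g = -259/3 (g = -(-518)/(3*(-2)) = -(-518)*(-1)/(3*2) = -⅓*259 = -259/3 ≈ -86.333)
k(f) = -2 + √(16 + f) (k(f) = -2 + √(f + 16) = -2 + √(16 + f))
(-k(g) - 27575)*(30052 + 41648) = (-(-2 + √(16 - 259/3)) - 27575)*(30052 + 41648) = (-(-2 + √(-211/3)) - 27575)*71700 = (-(-2 + I*√633/3) - 27575)*71700 = ((2 - I*√633/3) - 27575)*71700 = (-27573 - I*√633/3)*71700 = -1976984100 - 23900*I*√633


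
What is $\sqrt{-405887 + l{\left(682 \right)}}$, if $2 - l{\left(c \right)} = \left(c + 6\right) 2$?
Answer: $i \sqrt{407261} \approx 638.17 i$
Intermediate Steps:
$l{\left(c \right)} = -10 - 2 c$ ($l{\left(c \right)} = 2 - \left(c + 6\right) 2 = 2 - \left(6 + c\right) 2 = 2 - \left(12 + 2 c\right) = -10 - 2 c$)
$\sqrt{-405887 + l{\left(682 \right)}} = \sqrt{-405887 - 1374} = \sqrt{-407261} = i \sqrt{407261}$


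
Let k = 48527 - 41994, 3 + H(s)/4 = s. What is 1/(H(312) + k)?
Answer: 1/7769 ≈ 0.00012872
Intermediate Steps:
H(s) = -12 + 4*s
k = 6533
1/(H(312) + k) = 1/((-12 + 4*312) + 6533) = 1/((-12 + 1248) + 6533) = 1/(1236 + 6533) = 1/7769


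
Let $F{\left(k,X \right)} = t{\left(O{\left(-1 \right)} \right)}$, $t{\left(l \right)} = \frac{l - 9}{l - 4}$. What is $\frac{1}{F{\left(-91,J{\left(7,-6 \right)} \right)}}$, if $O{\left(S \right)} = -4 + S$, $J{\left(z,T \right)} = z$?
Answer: $\frac{9}{14} \approx 0.64286$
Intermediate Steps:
$t{\left(l \right)} = \frac{-9 + l}{-4 + l}$
$F{\left(k,X \right)} = \frac{14}{9}$ ($F{\left(k,X \right)} = \frac{-9 - 5}{-4 - 5} = \frac{1}{-9} \left(-14\right) = \left(- \frac{1}{9}\right) \left(-14\right) = \frac{14}{9}$)
$\frac{1}{F{\left(-91,J{\left(7,-6 \right)} \right)}} = \frac{1}{\frac{14}{9}} = \frac{9}{14}$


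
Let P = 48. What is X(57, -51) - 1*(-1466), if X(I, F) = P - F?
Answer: 1565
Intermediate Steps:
X(I, F) = 48 - F
X(57, -51) - 1*(-1466) = (48 - 1*(-51)) - 1*(-1466) = (48 + 51) + 1466 = 99 + 1466 = 1565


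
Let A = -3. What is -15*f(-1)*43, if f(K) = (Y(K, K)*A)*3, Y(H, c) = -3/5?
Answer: -3483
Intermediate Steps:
Y(H, c) = -3/5 (Y(H, c) = -3*1/5 = -3/5)
f(K) = 27/5 (f(K) = -3/5*(-3)*3 = (9/5)*3 = 27/5)
-15*f(-1)*43 = -15*27/5*43 = -81*43 = -3483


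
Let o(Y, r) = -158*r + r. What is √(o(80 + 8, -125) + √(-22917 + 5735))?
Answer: √(19625 + 11*I*√142) ≈ 140.09 + 0.4678*I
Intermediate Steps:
o(Y, r) = -157*r
√(o(80 + 8, -125) + √(-22917 + 5735)) = √(-157*(-125) + √(-22917 + 5735)) = √(19625 + √(-17182)) = √(19625 + 11*I*√142)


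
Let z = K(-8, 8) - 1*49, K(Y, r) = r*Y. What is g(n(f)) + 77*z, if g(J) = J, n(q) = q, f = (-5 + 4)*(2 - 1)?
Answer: -8702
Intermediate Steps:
f = -1 (f = -1*1 = -1)
K(Y, r) = Y*r
z = -113 (z = -8*8 - 1*49 = -64 - 49 = -113)
g(n(f)) + 77*z = -1 + 77*(-113) = -1 - 8701 = -8702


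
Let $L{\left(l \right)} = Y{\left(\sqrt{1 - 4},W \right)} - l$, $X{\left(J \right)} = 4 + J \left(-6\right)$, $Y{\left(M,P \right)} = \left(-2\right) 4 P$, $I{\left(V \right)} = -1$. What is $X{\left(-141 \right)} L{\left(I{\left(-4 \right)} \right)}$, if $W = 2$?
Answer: $-12750$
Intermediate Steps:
$Y{\left(M,P \right)} = - 8 P$
$X{\left(J \right)} = 4 - 6 J$
$L{\left(l \right)} = -16 - l$ ($L{\left(l \right)} = \left(-8\right) 2 - l = -16 - l$)
$X{\left(-141 \right)} L{\left(I{\left(-4 \right)} \right)} = \left(4 - -846\right) \left(-16 - -1\right) = \left(4 + 846\right) \left(-16 + 1\right) = 850 \left(-15\right) = -12750$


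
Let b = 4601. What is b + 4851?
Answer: 9452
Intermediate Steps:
b + 4851 = 4601 + 4851 = 9452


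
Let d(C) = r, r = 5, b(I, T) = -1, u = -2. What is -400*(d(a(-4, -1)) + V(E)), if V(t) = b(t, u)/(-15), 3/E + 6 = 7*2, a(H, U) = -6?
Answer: -6080/3 ≈ -2026.7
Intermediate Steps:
E = 3/8 (E = 3/(-6 + 7*2) = 3/(-6 + 14) = 3/8 ≈ 0.37500)
d(C) = 5
V(t) = 1/15 (V(t) = -1/(-15) = -1*(-1/15) = 1/15)
-400*(d(a(-4, -1)) + V(E)) = -400*(5 + 1/15) = -400*76/15 = -6080/3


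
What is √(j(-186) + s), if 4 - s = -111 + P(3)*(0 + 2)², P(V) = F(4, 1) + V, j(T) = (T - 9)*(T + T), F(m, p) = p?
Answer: 3*√8071 ≈ 269.52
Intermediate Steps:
j(T) = 2*T*(-9 + T) (j(T) = (-9 + T)*(2*T) = 2*T*(-9 + T))
P(V) = 1 + V
s = 99 (s = 4 - (-111 + (1 + 3)*(0 + 2)²) = 4 - (-111 + 4*2²) = 4 - (-111 + 4*4) = 4 - (-111 + 16) = 4 - 1*(-95) = 4 + 95 = 99)
√(j(-186) + s) = √(2*(-186)*(-9 - 186) + 99) = √(2*(-186)*(-195) + 99) = √(72540 + 99) = √72639 = 3*√8071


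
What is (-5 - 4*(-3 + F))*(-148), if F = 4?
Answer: 1332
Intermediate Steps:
(-5 - 4*(-3 + F))*(-148) = (-5 - 4*(-3 + 4))*(-148) = (-5 - 4*1)*(-148) = (-5 - 4)*(-148) = -9*(-148) = 1332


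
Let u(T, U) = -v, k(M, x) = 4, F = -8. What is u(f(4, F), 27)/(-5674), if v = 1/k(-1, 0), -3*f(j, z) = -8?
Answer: 1/22696 ≈ 4.4061e-5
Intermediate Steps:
f(j, z) = 8/3 (f(j, z) = -1/3*(-8) = 8/3)
v = 1/4 ≈ 0.25000
u(T, U) = -1/4 (u(T, U) = -1*1/4 = -1/4)
u(f(4, F), 27)/(-5674) = -1/4/(-5674) = -1/4*(-1/5674) = 1/22696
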